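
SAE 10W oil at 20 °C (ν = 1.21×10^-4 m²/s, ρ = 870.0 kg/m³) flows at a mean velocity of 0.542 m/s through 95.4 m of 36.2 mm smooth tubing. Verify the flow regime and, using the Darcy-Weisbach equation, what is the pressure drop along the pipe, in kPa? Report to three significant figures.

Δp ≈ 133 kPa

Re = VD/ν = 0.542·0.03620/1.21×10^-4 = 162 → laminar (Re < 2300)
f = 64/Re = 0.3947
h_f = f(L/D)V²/(2g) = 0.3947·(95.4/0.03620)·0.542²/(2·9.81) = 15.57 m
Δp = ρg·h_f = 870.0·9.81·15.57 = 132.9 kPa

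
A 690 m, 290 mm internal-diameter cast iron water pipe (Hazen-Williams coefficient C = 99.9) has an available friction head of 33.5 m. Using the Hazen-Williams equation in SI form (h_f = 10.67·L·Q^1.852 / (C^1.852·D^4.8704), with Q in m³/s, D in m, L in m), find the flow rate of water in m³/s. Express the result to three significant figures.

Rearranging: Q = [h_f·C^1.852·D^4.8704 / (10.67·L)]^(1/1.852)
Q = [33.5·99.9^1.852·0.290^4.8704 / (10.67·690)]^0.540 = 0.2095 m³/s

Q ≈ 0.210 m³/s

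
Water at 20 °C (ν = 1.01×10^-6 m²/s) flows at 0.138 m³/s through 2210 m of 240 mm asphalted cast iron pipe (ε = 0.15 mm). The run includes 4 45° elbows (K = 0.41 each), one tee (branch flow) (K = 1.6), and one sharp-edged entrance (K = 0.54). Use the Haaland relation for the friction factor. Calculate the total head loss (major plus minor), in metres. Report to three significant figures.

H_L ≈ 80.9 m

V = 4Q/(πD²) = 3.050 m/s; V²/2g = 0.4743 m
Re = 7.25×10^5, ε/D = 6.25×10^-4 → f = 0.01811 (Haaland)
Major: h_f = f(L/D)·V²/2g = 0.01811·9208·0.4743 = 79.11 m
Minor: ΣK = 3.78; h_m = ΣK·V²/2g = 1.793 m
Total H_L = 79.11 + 1.793 = 80.90 m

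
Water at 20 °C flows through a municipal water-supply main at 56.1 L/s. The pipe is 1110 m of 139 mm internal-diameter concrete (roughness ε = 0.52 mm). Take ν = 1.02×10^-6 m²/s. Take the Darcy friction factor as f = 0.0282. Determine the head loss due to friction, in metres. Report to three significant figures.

V = 4Q/(πD²) = 4·0.0561/(π·0.139²) = 3.697 m/s
h_f = f(L/D)V²/(2g) = 0.02820·(1110/0.139)·3.697²/(2·9.81) = 156.9 m

h_f ≈ 157 m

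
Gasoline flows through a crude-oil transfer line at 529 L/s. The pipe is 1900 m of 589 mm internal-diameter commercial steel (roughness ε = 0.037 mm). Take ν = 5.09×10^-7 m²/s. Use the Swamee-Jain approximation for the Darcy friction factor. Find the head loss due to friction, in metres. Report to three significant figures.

h_f ≈ 7.47 m

V = 4Q/(πD²) = 4·0.529/(π·0.589²) = 1.941 m/s
Re = VD/ν = 1.941·0.589/5.09×10^-7 = 2.25×10^6 → turbulent
ε/D = 0.037/589 = 6.28×10^-5
Swamee-Jain: f = 0.01206
h_f = f(L/D)V²/(2g) = 0.01206·(1900/0.589)·1.941²/(2·9.81) = 7.475 m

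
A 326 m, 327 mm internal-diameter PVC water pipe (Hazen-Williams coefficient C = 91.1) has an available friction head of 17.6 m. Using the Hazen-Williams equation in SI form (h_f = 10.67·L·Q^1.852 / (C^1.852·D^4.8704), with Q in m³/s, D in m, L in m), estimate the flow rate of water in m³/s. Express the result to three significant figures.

Q ≈ 0.277 m³/s

Rearranging: Q = [h_f·C^1.852·D^4.8704 / (10.67·L)]^(1/1.852)
Q = [17.6·91.1^1.852·0.327^4.8704 / (10.67·326)]^0.540 = 0.2775 m³/s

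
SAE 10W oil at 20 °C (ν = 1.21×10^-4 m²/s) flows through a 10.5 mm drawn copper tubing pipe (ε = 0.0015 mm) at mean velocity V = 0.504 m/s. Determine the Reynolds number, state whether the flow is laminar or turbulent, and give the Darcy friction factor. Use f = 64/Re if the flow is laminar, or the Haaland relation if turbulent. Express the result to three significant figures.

Re = VD/ν = 0.5040·0.0105/1.21×10^-4 = 43.7
Re < 2300 → laminar → f = 64/Re = 1.463

Re ≈ 43.7; laminar; f = 64/Re ≈ 1.46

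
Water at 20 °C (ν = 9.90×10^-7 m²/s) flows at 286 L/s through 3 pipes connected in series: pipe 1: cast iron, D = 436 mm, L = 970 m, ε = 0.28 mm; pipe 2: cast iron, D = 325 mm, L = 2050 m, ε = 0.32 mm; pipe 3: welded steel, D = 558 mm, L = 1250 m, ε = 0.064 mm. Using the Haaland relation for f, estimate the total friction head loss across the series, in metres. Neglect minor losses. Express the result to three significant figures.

Pipe 1: V = 1.916 m/s, Re = 8.44×10^5, ε/D = 6.42×10^-4, f = 0.01815, h_1 = f(L/D)V²/2g = 7.551 m
Pipe 2: V = 3.448 m/s, Re = 1.13×10^6, ε/D = 9.85×10^-4, f = 0.01984, h_2 = f(L/D)V²/2g = 75.81 m
Pipe 3: V = 1.170 m/s, Re = 6.59×10^5, ε/D = 1.15×10^-4, f = 0.01402, h_3 = f(L/D)V²/2g = 2.190 m
Series → Q common, losses add: H = Σh = 85.55 m

H ≈ 85.5 m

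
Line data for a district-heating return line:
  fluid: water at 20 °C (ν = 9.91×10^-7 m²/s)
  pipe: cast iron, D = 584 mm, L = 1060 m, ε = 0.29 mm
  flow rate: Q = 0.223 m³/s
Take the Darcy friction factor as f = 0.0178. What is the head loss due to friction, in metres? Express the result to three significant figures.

V = 4Q/(πD²) = 4·0.223/(π·0.584²) = 0.8325 m/s
h_f = f(L/D)V²/(2g) = 0.01780·(1060/0.584)·0.8325²/(2·9.81) = 1.141 m

h_f ≈ 1.14 m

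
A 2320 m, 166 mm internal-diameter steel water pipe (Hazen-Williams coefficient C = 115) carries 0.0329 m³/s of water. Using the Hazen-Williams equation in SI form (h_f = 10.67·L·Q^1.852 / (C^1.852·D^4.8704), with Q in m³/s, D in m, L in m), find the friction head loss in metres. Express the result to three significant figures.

h_f = 10.67·2320·0.0329^1.852 / (115^1.852·0.166^4.8704) = 42.61 m

h_f ≈ 42.6 m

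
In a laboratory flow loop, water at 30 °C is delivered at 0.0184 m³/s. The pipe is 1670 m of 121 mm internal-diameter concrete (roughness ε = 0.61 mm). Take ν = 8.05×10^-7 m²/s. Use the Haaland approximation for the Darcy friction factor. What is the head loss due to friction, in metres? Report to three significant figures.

V = 4Q/(πD²) = 4·0.0184/(π·0.121²) = 1.600 m/s
Re = VD/ν = 1.600·0.121/8.05×10^-7 = 2.41×10^5 → turbulent
ε/D = 0.61/121 = 0.00504
Haaland: f = 0.03086
h_f = f(L/D)V²/(2g) = 0.03086·(1670/0.121)·1.600²/(2·9.81) = 55.59 m

h_f ≈ 55.6 m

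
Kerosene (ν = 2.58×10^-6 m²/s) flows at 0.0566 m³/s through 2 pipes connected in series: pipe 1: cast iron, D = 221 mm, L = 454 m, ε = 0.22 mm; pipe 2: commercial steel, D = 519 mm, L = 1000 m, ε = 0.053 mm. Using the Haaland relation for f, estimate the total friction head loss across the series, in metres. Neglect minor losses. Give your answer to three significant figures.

Pipe 1: V = 1.476 m/s, Re = 1.26×10^5, ε/D = 9.95×10^-4, f = 0.02153, h_1 = f(L/D)V²/2g = 4.907 m
Pipe 2: V = 0.2675 m/s, Re = 5.38×10^4, ε/D = 1.02×10^-4, f = 0.02068, h_2 = f(L/D)V²/2g = 0.1453 m
Series → Q common, losses add: H = Σh = 5.053 m

H ≈ 5.05 m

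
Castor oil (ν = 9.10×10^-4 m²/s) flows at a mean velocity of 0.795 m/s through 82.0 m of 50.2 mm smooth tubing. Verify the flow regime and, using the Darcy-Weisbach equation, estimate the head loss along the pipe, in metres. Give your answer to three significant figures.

Re = VD/ν = 0.795·0.05020/9.10×10^-4 = 43.9 → laminar (Re < 2300)
f = 64/Re = 1.459
h_f = f(L/D)V²/(2g) = 1.459·(82.0/0.05020)·0.795²/(2·9.81) = 76.79 m

h_f ≈ 76.8 m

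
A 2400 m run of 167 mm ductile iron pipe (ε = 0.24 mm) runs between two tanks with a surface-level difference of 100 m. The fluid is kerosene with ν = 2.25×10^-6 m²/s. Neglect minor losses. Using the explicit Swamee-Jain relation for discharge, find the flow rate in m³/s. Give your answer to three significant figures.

Swamee-Jain (Type II): Q = -0.965·√(gD⁵h_f/L)·ln[ε/(3.7D) + √(3.17ν²L/(gD³h_f))]
√(gD⁵h_f/L) = √(9.81·0.167⁵·100/2400) = 0.007287
ε/(3.7D) = 3.88×10^-4; √(3.17ν²L/(gD³h_f)) = 9.18×10^-5
Q = -0.965·0.007287·ln(4.802×10^-4) = 0.05373 m³/s
Check: V = 2.45 m/s, Re = 1.82×10^5, f = 0.02287, h_f = 101 m ≈ 100 m ✓

Q ≈ 0.0537 m³/s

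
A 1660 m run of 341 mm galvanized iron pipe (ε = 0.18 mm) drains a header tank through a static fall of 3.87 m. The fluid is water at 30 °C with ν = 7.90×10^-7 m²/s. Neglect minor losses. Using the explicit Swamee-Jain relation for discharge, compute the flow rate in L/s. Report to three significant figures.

Swamee-Jain (Type II): Q = -0.965·√(gD⁵h_f/L)·ln[ε/(3.7D) + √(3.17ν²L/(gD³h_f))]
√(gD⁵h_f/L) = √(9.81·0.341⁵·3.87/1660) = 0.01027
ε/(3.7D) = 1.43×10^-4; √(3.17ν²L/(gD³h_f)) = 4.67×10^-5
Q = -0.965·0.01027·ln(1.894×10^-4) = 0.08494 m³/s
Check: V = 0.930 m/s, Re = 4.01×10^5, f = 0.01816, h_f = 3.90 m ≈ 3.87 m ✓

Q ≈ 84.9 L/s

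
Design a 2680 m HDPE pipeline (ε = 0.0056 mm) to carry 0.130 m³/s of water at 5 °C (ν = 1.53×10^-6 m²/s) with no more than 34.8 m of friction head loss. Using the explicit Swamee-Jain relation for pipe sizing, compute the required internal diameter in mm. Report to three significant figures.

D ≈ 276 mm

Swamee-Jain (Type III): D = 0.66·[ε^1.25·(LQ²/(gh_f))^4.75 + ν·Q^9.4·(L/(gh_f))^5.2]^0.04
LQ²/(gh_f) = 0.1327; L/(gh_f) = 7.850
Term 1 = ε^1.25·(…)^4.75 = 1.86×10^-11; Term 2 = ν·Q^9.4·(…)^5.2 = 3.23×10^-10
D = 0.66·(1.86×10^-11 + 3.23×10^-10)^0.04 = 0.2760 m = 276 mm
Check: V = 2.17 m/s, Re = 3.92×10^5, f = 0.01396, h_f = 32.6 m ≈ 34.8 m ✓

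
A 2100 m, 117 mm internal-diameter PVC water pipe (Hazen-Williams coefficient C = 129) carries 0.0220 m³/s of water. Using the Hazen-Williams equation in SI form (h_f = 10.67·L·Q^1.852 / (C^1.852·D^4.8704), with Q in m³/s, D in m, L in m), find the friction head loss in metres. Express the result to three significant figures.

h_f ≈ 81.3 m

h_f = 10.67·2100·0.0220^1.852 / (129^1.852·0.117^4.8704) = 81.29 m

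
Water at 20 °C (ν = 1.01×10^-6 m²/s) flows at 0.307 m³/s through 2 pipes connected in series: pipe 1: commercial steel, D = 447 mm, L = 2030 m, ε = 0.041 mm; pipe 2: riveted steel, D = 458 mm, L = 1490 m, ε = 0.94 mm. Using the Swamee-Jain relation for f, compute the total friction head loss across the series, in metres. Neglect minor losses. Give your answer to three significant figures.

H ≈ 25.8 m

Pipe 1: V = 1.956 m/s, Re = 8.66×10^5, ε/D = 9.17×10^-5, f = 0.01356, h_1 = f(L/D)V²/2g = 12.01 m
Pipe 2: V = 1.863 m/s, Re = 8.45×10^5, ε/D = 0.00205, f = 0.02388, h_2 = f(L/D)V²/2g = 13.75 m
Series → Q common, losses add: H = Σh = 25.76 m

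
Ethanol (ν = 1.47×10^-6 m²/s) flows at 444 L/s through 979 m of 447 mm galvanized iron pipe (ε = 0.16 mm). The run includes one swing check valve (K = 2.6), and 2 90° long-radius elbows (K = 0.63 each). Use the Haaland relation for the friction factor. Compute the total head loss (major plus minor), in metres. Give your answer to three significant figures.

H_L ≈ 16.0 m

V = 4Q/(πD²) = 2.829 m/s; V²/2g = 0.4080 m
Re = 8.60×10^5, ε/D = 3.58×10^-4 → f = 0.01619 (Haaland)
Major: h_f = f(L/D)·V²/2g = 0.01619·2190·0.4080 = 14.47 m
Minor: ΣK = 3.86; h_m = ΣK·V²/2g = 1.575 m
Total H_L = 14.47 + 1.575 = 16.04 m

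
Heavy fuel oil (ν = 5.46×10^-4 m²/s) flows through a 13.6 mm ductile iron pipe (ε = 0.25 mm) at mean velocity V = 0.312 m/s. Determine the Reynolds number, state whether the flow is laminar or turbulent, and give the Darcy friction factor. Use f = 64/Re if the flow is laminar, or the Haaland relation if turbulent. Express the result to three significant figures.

Re ≈ 7.77; laminar; f = 64/Re ≈ 8.24

Re = VD/ν = 0.3120·0.0136/5.46×10^-4 = 7.77
Re < 2300 → laminar → f = 64/Re = 8.235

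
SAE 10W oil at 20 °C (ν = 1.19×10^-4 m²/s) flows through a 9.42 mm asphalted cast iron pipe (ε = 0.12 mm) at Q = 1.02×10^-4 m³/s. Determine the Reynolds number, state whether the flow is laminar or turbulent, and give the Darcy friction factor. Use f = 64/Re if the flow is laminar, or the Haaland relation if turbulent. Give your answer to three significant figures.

V = 4Q/(πD²) = 1.464 m/s
Re = VD/ν = 1.464·0.00942/1.19×10^-4 = 116
Re < 2300 → laminar → f = 64/Re = 0.5524

Re ≈ 116; laminar; f = 64/Re ≈ 0.552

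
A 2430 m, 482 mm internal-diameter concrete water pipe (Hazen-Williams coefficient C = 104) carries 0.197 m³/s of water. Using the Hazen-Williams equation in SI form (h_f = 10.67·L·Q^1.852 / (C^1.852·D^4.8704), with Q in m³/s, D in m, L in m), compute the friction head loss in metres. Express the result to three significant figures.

h_f = 10.67·2430·0.197^1.852 / (104^1.852·0.482^4.8704) = 8.227 m

h_f ≈ 8.23 m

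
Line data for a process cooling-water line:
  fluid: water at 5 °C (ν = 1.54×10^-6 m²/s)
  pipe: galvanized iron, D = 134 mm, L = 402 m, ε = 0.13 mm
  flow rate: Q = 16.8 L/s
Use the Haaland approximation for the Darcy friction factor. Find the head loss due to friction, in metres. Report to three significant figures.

V = 4Q/(πD²) = 4·0.0168/(π·0.134²) = 1.191 m/s
Re = VD/ν = 1.191·0.134/1.54×10^-6 = 1.04×10^5 → turbulent
ε/D = 0.13/134 = 9.70×10^-4
Haaland: f = 0.02179
h_f = f(L/D)V²/(2g) = 0.02179·(402/0.134)·1.191²/(2·9.81) = 4.729 m

h_f ≈ 4.73 m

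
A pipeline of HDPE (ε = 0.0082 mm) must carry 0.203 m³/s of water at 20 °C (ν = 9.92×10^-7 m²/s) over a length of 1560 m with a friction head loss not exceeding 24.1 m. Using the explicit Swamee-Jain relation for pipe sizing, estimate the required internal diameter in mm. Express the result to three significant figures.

D ≈ 311 mm

Swamee-Jain (Type III): D = 0.66·[ε^1.25·(LQ²/(gh_f))^4.75 + ν·Q^9.4·(L/(gh_f))^5.2]^0.04
LQ²/(gh_f) = 0.2719; L/(gh_f) = 6.598
Term 1 = ε^1.25·(…)^4.75 = 9.03×10^-10; Term 2 = ν·Q^9.4·(…)^5.2 = 5.60×10^-9
D = 0.66·(9.03×10^-10 + 5.60×10^-9)^0.04 = 0.3105 m = 311 mm
Check: V = 2.68 m/s, Re = 8.39×10^5, f = 0.01251, h_f = 23.0 m ≈ 24.1 m ✓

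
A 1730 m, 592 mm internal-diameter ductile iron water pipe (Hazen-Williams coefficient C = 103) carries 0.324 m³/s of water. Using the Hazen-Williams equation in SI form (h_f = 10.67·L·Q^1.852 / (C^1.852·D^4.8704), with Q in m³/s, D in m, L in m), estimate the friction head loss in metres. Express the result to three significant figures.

h_f ≈ 5.51 m

h_f = 10.67·1730·0.324^1.852 / (103^1.852·0.592^4.8704) = 5.506 m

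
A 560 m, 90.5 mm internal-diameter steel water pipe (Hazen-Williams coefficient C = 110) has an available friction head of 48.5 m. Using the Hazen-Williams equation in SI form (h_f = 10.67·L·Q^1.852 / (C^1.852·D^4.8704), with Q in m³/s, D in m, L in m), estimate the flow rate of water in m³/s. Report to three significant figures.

Q ≈ 0.0147 m³/s

Rearranging: Q = [h_f·C^1.852·D^4.8704 / (10.67·L)]^(1/1.852)
Q = [48.5·110^1.852·0.0905^4.8704 / (10.67·560)]^0.540 = 0.01475 m³/s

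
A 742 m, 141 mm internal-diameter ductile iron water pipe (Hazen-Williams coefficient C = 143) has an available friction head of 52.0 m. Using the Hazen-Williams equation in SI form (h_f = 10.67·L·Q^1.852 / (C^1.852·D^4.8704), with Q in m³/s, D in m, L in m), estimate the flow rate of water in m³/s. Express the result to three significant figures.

Q ≈ 0.0549 m³/s

Rearranging: Q = [h_f·C^1.852·D^4.8704 / (10.67·L)]^(1/1.852)
Q = [52.0·143^1.852·0.141^4.8704 / (10.67·742)]^0.540 = 0.05489 m³/s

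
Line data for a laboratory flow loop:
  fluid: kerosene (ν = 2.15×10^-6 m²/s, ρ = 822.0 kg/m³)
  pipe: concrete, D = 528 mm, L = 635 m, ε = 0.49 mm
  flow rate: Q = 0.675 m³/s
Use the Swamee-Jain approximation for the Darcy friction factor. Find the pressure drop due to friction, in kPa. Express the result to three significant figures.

Δp ≈ 93.1 kPa

V = 4Q/(πD²) = 4·0.675/(π·0.528²) = 3.083 m/s
Re = VD/ν = 3.083·0.528/2.15×10^-6 = 7.57×10^5 → turbulent
ε/D = 0.49/528 = 9.28×10^-4
Swamee-Jain: f = 0.01981
h_f = f(L/D)V²/(2g) = 0.01981·(635/0.528)·3.083²/(2·9.81) = 11.54 m
Δp = ρg·h_f = 822.0·9.81·11.54 = 93.05 kPa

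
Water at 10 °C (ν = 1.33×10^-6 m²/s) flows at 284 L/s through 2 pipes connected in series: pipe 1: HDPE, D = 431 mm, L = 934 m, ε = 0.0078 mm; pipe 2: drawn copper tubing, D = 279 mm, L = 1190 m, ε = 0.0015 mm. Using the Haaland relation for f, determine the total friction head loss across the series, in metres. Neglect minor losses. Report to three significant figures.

H ≈ 60.4 m

Pipe 1: V = 1.947 m/s, Re = 6.31×10^5, ε/D = 1.81×10^-5, f = 0.01279, h_1 = f(L/D)V²/2g = 5.351 m
Pipe 2: V = 4.645 m/s, Re = 9.74×10^5, ε/D = 5.38×10^-6, f = 0.01173, h_2 = f(L/D)V²/2g = 55.02 m
Series → Q common, losses add: H = Σh = 60.37 m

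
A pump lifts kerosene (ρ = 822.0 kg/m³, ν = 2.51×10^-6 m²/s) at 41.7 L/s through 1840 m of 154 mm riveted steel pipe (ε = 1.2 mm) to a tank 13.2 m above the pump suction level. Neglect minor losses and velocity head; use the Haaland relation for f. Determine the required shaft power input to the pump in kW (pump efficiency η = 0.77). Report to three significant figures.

P_shaft ≈ 53.0 kW

V = 4Q/(πD²) = 2.239 m/s; Re = 1.37×10^5; ε/D = 0.00779; f = 0.03544
h_f = f(L/D)V²/2g = 108.2 m
Total head H = z + h_f = 13.2 + 108.2 = 121.4 m
P_hyd = ρgQH = 822.0·9.81·0.0417·121.4 = 40.81 kW
P_shaft = P_hyd/η = 40.81/0.77 = 53.00 kW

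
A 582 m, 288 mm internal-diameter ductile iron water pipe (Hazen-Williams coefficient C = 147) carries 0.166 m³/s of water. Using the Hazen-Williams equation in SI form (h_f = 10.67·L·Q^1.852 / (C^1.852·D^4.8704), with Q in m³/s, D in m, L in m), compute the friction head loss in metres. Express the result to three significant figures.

h_f = 10.67·582·0.166^1.852 / (147^1.852·0.288^4.8704) = 9.286 m

h_f ≈ 9.29 m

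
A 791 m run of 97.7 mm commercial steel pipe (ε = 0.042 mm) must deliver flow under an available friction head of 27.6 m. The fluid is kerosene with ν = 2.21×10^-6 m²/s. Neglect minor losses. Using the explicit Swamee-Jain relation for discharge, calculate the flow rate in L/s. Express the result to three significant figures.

Swamee-Jain (Type II): Q = -0.965·√(gD⁵h_f/L)·ln[ε/(3.7D) + √(3.17ν²L/(gD³h_f))]
√(gD⁵h_f/L) = √(9.81·0.0977⁵·27.6/791) = 0.001746
ε/(3.7D) = 1.16×10^-4; √(3.17ν²L/(gD³h_f)) = 2.20×10^-4
Q = -0.965·0.001746·ln(3.364×10^-4) = 0.01347 m³/s
Check: V = 1.80 m/s, Re = 7.94×10^4, f = 0.02077, h_f = 27.7 m ≈ 27.6 m ✓

Q ≈ 13.5 L/s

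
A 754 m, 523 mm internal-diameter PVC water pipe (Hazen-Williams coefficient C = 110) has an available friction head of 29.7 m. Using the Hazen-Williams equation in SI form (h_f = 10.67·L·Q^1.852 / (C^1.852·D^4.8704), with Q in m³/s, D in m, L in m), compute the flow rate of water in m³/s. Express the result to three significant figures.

Q ≈ 0.972 m³/s

Rearranging: Q = [h_f·C^1.852·D^4.8704 / (10.67·L)]^(1/1.852)
Q = [29.7·110^1.852·0.523^4.8704 / (10.67·754)]^0.540 = 0.9717 m³/s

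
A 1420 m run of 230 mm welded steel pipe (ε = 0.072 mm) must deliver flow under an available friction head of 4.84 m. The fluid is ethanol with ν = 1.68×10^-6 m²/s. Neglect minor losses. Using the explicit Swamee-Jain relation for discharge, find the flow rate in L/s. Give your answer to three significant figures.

Q ≈ 37.4 L/s

Swamee-Jain (Type II): Q = -0.965·√(gD⁵h_f/L)·ln[ε/(3.7D) + √(3.17ν²L/(gD³h_f))]
√(gD⁵h_f/L) = √(9.81·0.230⁵·4.84/1420) = 0.004639
ε/(3.7D) = 8.46×10^-5; √(3.17ν²L/(gD³h_f)) = 1.48×10^-4
Q = -0.965·0.004639·ln(2.329×10^-4) = 0.03745 m³/s
Check: V = 0.901 m/s, Re = 1.23×10^5, f = 0.01898, h_f = 4.85 m ≈ 4.84 m ✓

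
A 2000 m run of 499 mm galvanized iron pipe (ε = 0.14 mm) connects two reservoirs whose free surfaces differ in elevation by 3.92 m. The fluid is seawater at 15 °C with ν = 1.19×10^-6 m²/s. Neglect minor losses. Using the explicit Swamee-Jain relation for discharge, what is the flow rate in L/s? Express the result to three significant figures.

Q ≈ 213 L/s

Swamee-Jain (Type II): Q = -0.965·√(gD⁵h_f/L)·ln[ε/(3.7D) + √(3.17ν²L/(gD³h_f))]
√(gD⁵h_f/L) = √(9.81·0.499⁵·3.92/2000) = 0.02439
ε/(3.7D) = 7.58×10^-5; √(3.17ν²L/(gD³h_f)) = 4.33×10^-5
Q = -0.965·0.02439·ln(1.192×10^-4) = 0.2127 m³/s
Check: V = 1.09 m/s, Re = 4.56×10^5, f = 0.01633, h_f = 3.94 m ≈ 3.92 m ✓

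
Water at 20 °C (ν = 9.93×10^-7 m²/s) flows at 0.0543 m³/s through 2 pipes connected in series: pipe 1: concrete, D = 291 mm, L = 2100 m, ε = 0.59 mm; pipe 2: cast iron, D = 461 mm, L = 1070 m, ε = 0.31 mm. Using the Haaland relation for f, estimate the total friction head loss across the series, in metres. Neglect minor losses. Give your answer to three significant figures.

Pipe 1: V = 0.8164 m/s, Re = 2.39×10^5, ε/D = 0.00203, f = 0.02421, h_1 = f(L/D)V²/2g = 5.935 m
Pipe 2: V = 0.3253 m/s, Re = 1.51×10^5, ε/D = 6.72×10^-4, f = 0.01993, h_2 = f(L/D)V²/2g = 0.2496 m
Series → Q common, losses add: H = Σh = 6.185 m

H ≈ 6.18 m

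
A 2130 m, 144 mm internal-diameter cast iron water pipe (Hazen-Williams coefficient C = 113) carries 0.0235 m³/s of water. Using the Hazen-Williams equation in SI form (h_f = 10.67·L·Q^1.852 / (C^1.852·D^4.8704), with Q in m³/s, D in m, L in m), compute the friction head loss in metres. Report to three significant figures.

h_f = 10.67·2130·0.0235^1.852 / (113^1.852·0.144^4.8704) = 43.31 m

h_f ≈ 43.3 m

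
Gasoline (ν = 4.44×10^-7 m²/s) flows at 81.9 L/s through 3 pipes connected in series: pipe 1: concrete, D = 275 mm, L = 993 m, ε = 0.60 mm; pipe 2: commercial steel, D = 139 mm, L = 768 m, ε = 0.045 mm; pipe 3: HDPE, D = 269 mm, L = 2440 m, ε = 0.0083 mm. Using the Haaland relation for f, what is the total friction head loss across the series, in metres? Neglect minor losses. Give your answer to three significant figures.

H ≈ 148 m

Pipe 1: V = 1.379 m/s, Re = 8.54×10^5, ε/D = 0.00218, f = 0.02420, h_1 = f(L/D)V²/2g = 8.468 m
Pipe 2: V = 5.397 m/s, Re = 1.69×10^6, ε/D = 3.24×10^-4, f = 0.01558, h_2 = f(L/D)V²/2g = 127.8 m
Pipe 3: V = 1.441 m/s, Re = 8.73×10^5, ε/D = 3.09×10^-5, f = 0.01239, h_3 = f(L/D)V²/2g = 11.90 m
Series → Q common, losses add: H = Σh = 148.2 m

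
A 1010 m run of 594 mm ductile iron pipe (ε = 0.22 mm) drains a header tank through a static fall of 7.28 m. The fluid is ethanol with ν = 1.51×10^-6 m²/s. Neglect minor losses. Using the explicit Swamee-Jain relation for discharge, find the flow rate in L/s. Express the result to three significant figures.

Q ≈ 629 L/s

Swamee-Jain (Type II): Q = -0.965·√(gD⁵h_f/L)·ln[ε/(3.7D) + √(3.17ν²L/(gD³h_f))]
√(gD⁵h_f/L) = √(9.81·0.594⁵·7.28/1010) = 0.07231
ε/(3.7D) = 1.00×10^-4; √(3.17ν²L/(gD³h_f)) = 2.21×10^-5
Q = -0.965·0.07231·ln(1.222×10^-4) = 0.6287 m³/s
Check: V = 2.27 m/s, Re = 8.92×10^5, f = 0.01642, h_f = 7.33 m ≈ 7.28 m ✓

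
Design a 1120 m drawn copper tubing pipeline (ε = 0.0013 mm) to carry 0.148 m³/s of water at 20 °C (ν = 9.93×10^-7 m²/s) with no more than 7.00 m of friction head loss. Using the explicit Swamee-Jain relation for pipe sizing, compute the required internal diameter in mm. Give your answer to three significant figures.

Swamee-Jain (Type III): D = 0.66·[ε^1.25·(LQ²/(gh_f))^4.75 + ν·Q^9.4·(L/(gh_f))^5.2]^0.04
LQ²/(gh_f) = 0.3573; L/(gh_f) = 16.31
Term 1 = ε^1.25·(…)^4.75 = 3.30×10^-10; Term 2 = ν·Q^9.4·(…)^5.2 = 3.18×10^-8
D = 0.66·(3.30×10^-10 + 3.18×10^-8)^0.04 = 0.3310 m = 331 mm
Check: V = 1.72 m/s, Re = 5.73×10^5, f = 0.01285, h_f = 6.55 m ≈ 7.00 m ✓

D ≈ 331 mm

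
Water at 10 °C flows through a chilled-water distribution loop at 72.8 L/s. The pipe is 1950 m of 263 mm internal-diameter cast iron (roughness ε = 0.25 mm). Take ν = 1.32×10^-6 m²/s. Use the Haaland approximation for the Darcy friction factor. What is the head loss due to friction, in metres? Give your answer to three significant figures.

h_f ≈ 13.9 m

V = 4Q/(πD²) = 4·0.0728/(π·0.263²) = 1.340 m/s
Re = VD/ν = 1.340·0.263/1.32×10^-6 = 2.67×10^5 → turbulent
ε/D = 0.25/263 = 9.51×10^-4
Haaland: f = 0.02041
h_f = f(L/D)V²/(2g) = 0.02041·(1950/0.263)·1.340²/(2·9.81) = 13.85 m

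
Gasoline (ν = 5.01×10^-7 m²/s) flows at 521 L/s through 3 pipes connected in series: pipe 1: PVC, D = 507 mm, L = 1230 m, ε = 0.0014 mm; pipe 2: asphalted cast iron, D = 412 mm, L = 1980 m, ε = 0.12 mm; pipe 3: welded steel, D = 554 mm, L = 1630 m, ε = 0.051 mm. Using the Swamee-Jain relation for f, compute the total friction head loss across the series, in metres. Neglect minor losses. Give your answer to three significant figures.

H ≈ 73.8 m

Pipe 1: V = 2.581 m/s, Re = 2.61×10^6, ε/D = 2.76×10^-6, f = 0.01006, h_1 = f(L/D)V²/2g = 8.288 m
Pipe 2: V = 3.908 m/s, Re = 3.21×10^6, ε/D = 2.91×10^-4, f = 0.01515, h_2 = f(L/D)V²/2g = 56.68 m
Pipe 3: V = 2.161 m/s, Re = 2.39×10^6, ε/D = 9.21×10^-5, f = 0.01261, h_3 = f(L/D)V²/2g = 8.836 m
Series → Q common, losses add: H = Σh = 73.81 m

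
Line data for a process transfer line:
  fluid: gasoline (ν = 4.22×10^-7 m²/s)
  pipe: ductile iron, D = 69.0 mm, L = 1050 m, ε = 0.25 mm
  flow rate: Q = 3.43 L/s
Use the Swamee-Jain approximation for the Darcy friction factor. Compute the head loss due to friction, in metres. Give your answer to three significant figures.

h_f ≈ 18.7 m

V = 4Q/(πD²) = 4·0.00343/(π·0.0690²) = 0.9173 m/s
Re = VD/ν = 0.9173·0.0690/4.22×10^-7 = 1.50×10^5 → turbulent
ε/D = 0.25/69.0 = 0.00362
Swamee-Jain: f = 0.02860
h_f = f(L/D)V²/(2g) = 0.02860·(1050/0.0690)·0.9173²/(2·9.81) = 18.67 m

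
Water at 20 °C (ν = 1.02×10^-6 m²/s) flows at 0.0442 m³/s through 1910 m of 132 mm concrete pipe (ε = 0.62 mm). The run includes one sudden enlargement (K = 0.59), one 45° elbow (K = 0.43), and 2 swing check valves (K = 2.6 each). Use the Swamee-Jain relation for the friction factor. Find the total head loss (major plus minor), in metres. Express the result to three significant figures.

H_L ≈ 235 m

V = 4Q/(πD²) = 3.230 m/s; V²/2g = 0.5317 m
Re = 4.18×10^5, ε/D = 0.00470 → f = 0.03015 (Swamee-Jain)
Major: h_f = f(L/D)·V²/2g = 0.03015·14470·0.5317 = 232.0 m
Minor: ΣK = 6.22; h_m = ΣK·V²/2g = 3.307 m
Total H_L = 232.0 + 3.307 = 235.3 m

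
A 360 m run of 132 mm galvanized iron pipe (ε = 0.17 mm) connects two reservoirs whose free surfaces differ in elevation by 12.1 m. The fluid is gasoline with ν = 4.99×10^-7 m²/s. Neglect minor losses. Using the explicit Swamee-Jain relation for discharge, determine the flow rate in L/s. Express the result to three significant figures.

Q ≈ 27.6 L/s

Swamee-Jain (Type II): Q = -0.965·√(gD⁵h_f/L)·ln[ε/(3.7D) + √(3.17ν²L/(gD³h_f))]
√(gD⁵h_f/L) = √(9.81·0.132⁵·12.1/360) = 0.003635
ε/(3.7D) = 3.48×10^-4; √(3.17ν²L/(gD³h_f)) = 3.23×10^-5
Q = -0.965·0.003635·ln(3.803×10^-4) = 0.02762 m³/s
Check: V = 2.02 m/s, Re = 5.34×10^5, f = 0.02149, h_f = 12.2 m ≈ 12.1 m ✓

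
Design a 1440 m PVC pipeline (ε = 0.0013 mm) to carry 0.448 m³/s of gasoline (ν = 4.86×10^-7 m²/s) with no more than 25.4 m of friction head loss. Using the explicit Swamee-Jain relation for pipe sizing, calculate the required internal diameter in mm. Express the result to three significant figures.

D ≈ 394 mm

Swamee-Jain (Type III): D = 0.66·[ε^1.25·(LQ²/(gh_f))^4.75 + ν·Q^9.4·(L/(gh_f))^5.2]^0.04
LQ²/(gh_f) = 1.160; L/(gh_f) = 5.779
Term 1 = ε^1.25·(…)^4.75 = 8.88×10^-8; Term 2 = ν·Q^9.4·(…)^5.2 = 2.35×10^-6
D = 0.66·(8.88×10^-8 + 2.35×10^-6)^0.04 = 0.3936 m = 394 mm
Check: V = 3.68 m/s, Re = 2.98×10^6, f = 0.009901, h_f = 25.0 m ≈ 25.4 m ✓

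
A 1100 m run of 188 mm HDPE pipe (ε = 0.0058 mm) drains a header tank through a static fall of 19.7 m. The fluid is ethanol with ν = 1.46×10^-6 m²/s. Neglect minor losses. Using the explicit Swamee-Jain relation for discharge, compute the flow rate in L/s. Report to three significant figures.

Q ≈ 58.1 L/s

Swamee-Jain (Type II): Q = -0.965·√(gD⁵h_f/L)·ln[ε/(3.7D) + √(3.17ν²L/(gD³h_f))]
√(gD⁵h_f/L) = √(9.81·0.188⁵·19.7/1100) = 0.006423
ε/(3.7D) = 8.34×10^-6; √(3.17ν²L/(gD³h_f)) = 7.61×10^-5
Q = -0.965·0.006423·ln(8.442×10^-5) = 0.05814 m³/s
Check: V = 2.09 m/s, Re = 2.70×10^5, f = 0.01500, h_f = 19.6 m ≈ 19.7 m ✓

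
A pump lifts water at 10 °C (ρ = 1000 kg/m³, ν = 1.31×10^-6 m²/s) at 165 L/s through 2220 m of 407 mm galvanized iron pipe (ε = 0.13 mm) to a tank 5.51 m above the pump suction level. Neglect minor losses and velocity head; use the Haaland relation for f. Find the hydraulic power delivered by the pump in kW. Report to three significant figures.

P_hyd ≈ 20.9 kW

V = 4Q/(πD²) = 1.268 m/s; Re = 3.94×10^5; ε/D = 3.19×10^-4; f = 0.01657
h_f = f(L/D)V²/2g = 7.410 m
Total head H = z + h_f = 5.51 + 7.410 = 12.92 m
P_hyd = ρgQH = 1000·9.81·0.165·12.92 = 20.91 kW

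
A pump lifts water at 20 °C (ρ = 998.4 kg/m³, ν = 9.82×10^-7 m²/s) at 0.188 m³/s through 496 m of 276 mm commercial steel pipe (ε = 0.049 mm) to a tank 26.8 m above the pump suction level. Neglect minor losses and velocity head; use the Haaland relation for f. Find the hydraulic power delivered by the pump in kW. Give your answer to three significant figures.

V = 4Q/(πD²) = 3.142 m/s; Re = 8.83×10^5; ε/D = 1.78×10^-4; f = 0.01445
h_f = f(L/D)V²/2g = 13.07 m
Total head H = z + h_f = 26.8 + 13.07 = 39.87 m
P_hyd = ρgQH = 998.4·9.81·0.188·39.87 = 73.41 kW

P_hyd ≈ 73.4 kW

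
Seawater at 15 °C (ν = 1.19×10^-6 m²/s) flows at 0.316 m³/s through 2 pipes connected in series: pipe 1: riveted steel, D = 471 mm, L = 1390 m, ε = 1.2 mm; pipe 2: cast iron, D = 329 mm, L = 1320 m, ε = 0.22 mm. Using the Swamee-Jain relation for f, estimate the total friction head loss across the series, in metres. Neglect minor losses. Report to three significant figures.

Pipe 1: V = 1.814 m/s, Re = 7.18×10^5, ε/D = 0.00255, f = 0.02531, h_1 = f(L/D)V²/2g = 12.52 m
Pipe 2: V = 3.717 m/s, Re = 1.03×10^6, ε/D = 6.69×10^-4, f = 0.01834, h_2 = f(L/D)V²/2g = 51.81 m
Series → Q common, losses add: H = Σh = 64.33 m

H ≈ 64.3 m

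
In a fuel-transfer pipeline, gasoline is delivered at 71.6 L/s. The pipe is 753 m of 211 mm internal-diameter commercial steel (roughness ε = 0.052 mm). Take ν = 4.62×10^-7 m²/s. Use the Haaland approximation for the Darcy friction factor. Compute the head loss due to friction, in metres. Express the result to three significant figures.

V = 4Q/(πD²) = 4·0.0716/(π·0.211²) = 2.048 m/s
Re = VD/ν = 2.048·0.211/4.62×10^-7 = 9.35×10^5 → turbulent
ε/D = 0.052/211 = 2.46×10^-4
Haaland: f = 0.01514
h_f = f(L/D)V²/(2g) = 0.01514·(753/0.211)·2.048²/(2·9.81) = 11.54 m

h_f ≈ 11.5 m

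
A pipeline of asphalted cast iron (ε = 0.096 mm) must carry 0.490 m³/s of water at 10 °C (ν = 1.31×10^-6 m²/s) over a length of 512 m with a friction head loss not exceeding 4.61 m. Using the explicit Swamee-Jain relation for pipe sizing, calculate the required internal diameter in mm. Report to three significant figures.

D ≈ 510 mm

Swamee-Jain (Type III): D = 0.66·[ε^1.25·(LQ²/(gh_f))^4.75 + ν·Q^9.4·(L/(gh_f))^5.2]^0.04
LQ²/(gh_f) = 2.718; L/(gh_f) = 11.32
Term 1 = ε^1.25·(…)^4.75 = 0.00110; Term 2 = ν·Q^9.4·(…)^5.2 = 4.85×10^-4
D = 0.66·(0.00110 + 4.85×10^-4)^0.04 = 0.5099 m = 510 mm
Check: V = 2.40 m/s, Re = 9.34×10^5, f = 0.01470, h_f = 4.33 m ≈ 4.61 m ✓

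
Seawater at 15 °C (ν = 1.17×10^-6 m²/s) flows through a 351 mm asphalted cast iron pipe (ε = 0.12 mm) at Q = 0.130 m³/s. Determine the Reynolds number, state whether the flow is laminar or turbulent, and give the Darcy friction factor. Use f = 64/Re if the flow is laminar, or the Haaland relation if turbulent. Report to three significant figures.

Re ≈ 4.03×10^5; turbulent; f ≈ 0.0167

V = 4Q/(πD²) = 1.344 m/s
Re = VD/ν = 1.344·0.351/1.17×10^-6 = 4.03×10^5
Re > 4000 → turbulent; ε/D = 3.42×10^-4
Haaland: f = 0.01671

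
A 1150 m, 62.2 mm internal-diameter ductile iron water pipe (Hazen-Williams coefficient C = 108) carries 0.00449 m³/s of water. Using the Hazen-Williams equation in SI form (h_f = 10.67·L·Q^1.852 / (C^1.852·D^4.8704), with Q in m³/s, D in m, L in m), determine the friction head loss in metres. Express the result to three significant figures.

h_f = 10.67·1150·0.00449^1.852 / (108^1.852·0.0622^4.8704) = 70.74 m

h_f ≈ 70.7 m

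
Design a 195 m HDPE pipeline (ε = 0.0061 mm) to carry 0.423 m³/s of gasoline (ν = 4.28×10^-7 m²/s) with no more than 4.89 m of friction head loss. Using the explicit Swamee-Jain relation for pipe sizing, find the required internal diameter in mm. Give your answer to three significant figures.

D ≈ 360 mm

Swamee-Jain (Type III): D = 0.66·[ε^1.25·(LQ²/(gh_f))^4.75 + ν·Q^9.4·(L/(gh_f))^5.2]^0.04
LQ²/(gh_f) = 0.7273; L/(gh_f) = 4.065
Term 1 = ε^1.25·(…)^4.75 = 6.68×10^-8; Term 2 = ν·Q^9.4·(…)^5.2 = 1.93×10^-7
D = 0.66·(6.68×10^-8 + 1.93×10^-7)^0.04 = 0.3599 m = 360 mm
Check: V = 4.16 m/s, Re = 3.50×10^6, f = 0.01032, h_f = 4.93 m ≈ 4.89 m ✓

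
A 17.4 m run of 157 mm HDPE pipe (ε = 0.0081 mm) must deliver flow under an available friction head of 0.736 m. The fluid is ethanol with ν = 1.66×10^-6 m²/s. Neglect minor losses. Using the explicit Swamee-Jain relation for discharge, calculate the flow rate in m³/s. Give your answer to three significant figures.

Q ≈ 0.0567 m³/s

Swamee-Jain (Type II): Q = -0.965·√(gD⁵h_f/L)·ln[ε/(3.7D) + √(3.17ν²L/(gD³h_f))]
√(gD⁵h_f/L) = √(9.81·0.157⁵·0.736/17.4) = 0.006291
ε/(3.7D) = 1.39×10^-5; √(3.17ν²L/(gD³h_f)) = 7.38×10^-5
Q = -0.965·0.006291·ln(8.770×10^-5) = 0.05671 m³/s
Check: V = 2.93 m/s, Re = 2.77×10^5, f = 0.01514, h_f = 0.734 m ≈ 0.736 m ✓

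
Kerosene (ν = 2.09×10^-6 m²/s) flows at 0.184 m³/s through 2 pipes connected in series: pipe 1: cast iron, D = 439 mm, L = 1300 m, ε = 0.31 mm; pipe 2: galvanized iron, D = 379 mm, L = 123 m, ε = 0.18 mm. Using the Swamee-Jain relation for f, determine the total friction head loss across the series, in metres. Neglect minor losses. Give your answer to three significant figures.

Pipe 1: V = 1.216 m/s, Re = 2.55×10^5, ε/D = 7.06×10^-4, f = 0.01961, h_1 = f(L/D)V²/2g = 4.374 m
Pipe 2: V = 1.631 m/s, Re = 2.96×10^5, ε/D = 4.75×10^-4, f = 0.01820, h_2 = f(L/D)V²/2g = 0.8009 m
Series → Q common, losses add: H = Σh = 5.175 m

H ≈ 5.18 m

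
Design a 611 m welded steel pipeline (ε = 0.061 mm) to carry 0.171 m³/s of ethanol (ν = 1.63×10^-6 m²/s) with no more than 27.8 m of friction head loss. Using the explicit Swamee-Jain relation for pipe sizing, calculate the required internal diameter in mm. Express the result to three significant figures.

Swamee-Jain (Type III): D = 0.66·[ε^1.25·(LQ²/(gh_f))^4.75 + ν·Q^9.4·(L/(gh_f))^5.2]^0.04
LQ²/(gh_f) = 0.06551; L/(gh_f) = 2.240
Term 1 = ε^1.25·(…)^4.75 = 1.29×10^-11; Term 2 = ν·Q^9.4·(…)^5.2 = 6.67×10^-12
D = 0.66·(1.29×10^-11 + 6.67×10^-12)^0.04 = 0.2461 m = 246 mm
Check: V = 3.59 m/s, Re = 5.43×10^5, f = 0.01584, h_f = 25.9 m ≈ 27.8 m ✓

D ≈ 246 mm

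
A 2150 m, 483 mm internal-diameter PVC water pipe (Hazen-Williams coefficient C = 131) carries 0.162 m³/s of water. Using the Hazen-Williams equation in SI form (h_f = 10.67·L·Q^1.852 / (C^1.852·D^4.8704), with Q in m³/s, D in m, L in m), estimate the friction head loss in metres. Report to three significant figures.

h_f ≈ 3.27 m

h_f = 10.67·2150·0.162^1.852 / (131^1.852·0.483^4.8704) = 3.271 m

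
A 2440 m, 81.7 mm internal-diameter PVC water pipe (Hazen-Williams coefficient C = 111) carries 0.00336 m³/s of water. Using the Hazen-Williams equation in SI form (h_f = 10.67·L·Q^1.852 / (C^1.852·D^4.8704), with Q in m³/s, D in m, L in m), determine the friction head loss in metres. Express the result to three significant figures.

h_f ≈ 22.1 m

h_f = 10.67·2440·0.00336^1.852 / (111^1.852·0.0817^4.8704) = 22.10 m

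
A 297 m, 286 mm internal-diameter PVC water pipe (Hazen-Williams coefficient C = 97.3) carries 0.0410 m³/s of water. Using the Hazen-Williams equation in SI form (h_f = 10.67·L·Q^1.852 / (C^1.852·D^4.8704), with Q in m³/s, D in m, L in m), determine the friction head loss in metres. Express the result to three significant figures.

h_f ≈ 0.790 m

h_f = 10.67·297·0.0410^1.852 / (97.3^1.852·0.286^4.8704) = 0.7898 m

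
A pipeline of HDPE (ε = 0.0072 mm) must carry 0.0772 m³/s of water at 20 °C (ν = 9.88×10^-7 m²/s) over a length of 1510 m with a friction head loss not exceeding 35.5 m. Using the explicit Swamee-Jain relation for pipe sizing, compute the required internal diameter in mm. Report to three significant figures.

D ≈ 198 mm

Swamee-Jain (Type III): D = 0.66·[ε^1.25·(LQ²/(gh_f))^4.75 + ν·Q^9.4·(L/(gh_f))^5.2]^0.04
LQ²/(gh_f) = 0.02584; L/(gh_f) = 4.336
Term 1 = ε^1.25·(…)^4.75 = 1.07×10^-14; Term 2 = ν·Q^9.4·(…)^5.2 = 7.10×10^-14
D = 0.66·(1.07×10^-14 + 7.10×10^-14)^0.04 = 0.1977 m = 198 mm
Check: V = 2.51 m/s, Re = 5.03×10^5, f = 0.01363, h_f = 33.6 m ≈ 35.5 m ✓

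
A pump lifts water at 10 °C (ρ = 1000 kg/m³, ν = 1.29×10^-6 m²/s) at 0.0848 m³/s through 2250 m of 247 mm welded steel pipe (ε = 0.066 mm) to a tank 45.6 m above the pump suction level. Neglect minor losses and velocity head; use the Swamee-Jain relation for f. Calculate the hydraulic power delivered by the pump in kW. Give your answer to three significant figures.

P_hyd ≈ 58.1 kW

V = 4Q/(πD²) = 1.770 m/s; Re = 3.39×10^5; ε/D = 2.67×10^-4; f = 0.01663
h_f = f(L/D)V²/2g = 24.19 m
Total head H = z + h_f = 45.6 + 24.19 = 69.79 m
P_hyd = ρgQH = 1000·9.81·0.0848·69.79 = 58.05 kW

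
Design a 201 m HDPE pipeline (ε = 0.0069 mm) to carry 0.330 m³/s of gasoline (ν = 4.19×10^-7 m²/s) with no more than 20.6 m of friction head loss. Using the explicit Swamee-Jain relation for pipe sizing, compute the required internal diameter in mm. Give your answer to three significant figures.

Swamee-Jain (Type III): D = 0.66·[ε^1.25·(LQ²/(gh_f))^4.75 + ν·Q^9.4·(L/(gh_f))^5.2]^0.04
LQ²/(gh_f) = 0.1083; L/(gh_f) = 0.9946
Term 1 = ε^1.25·(…)^4.75 = 9.19×10^-12; Term 2 = ν·Q^9.4·(…)^5.2 = 1.21×10^-11
D = 0.66·(9.19×10^-12 + 1.21×10^-11)^0.04 = 0.2470 m = 247 mm
Check: V = 6.89 m/s, Re = 4.06×10^6, f = 0.01061, h_f = 20.9 m ≈ 20.6 m ✓

D ≈ 247 mm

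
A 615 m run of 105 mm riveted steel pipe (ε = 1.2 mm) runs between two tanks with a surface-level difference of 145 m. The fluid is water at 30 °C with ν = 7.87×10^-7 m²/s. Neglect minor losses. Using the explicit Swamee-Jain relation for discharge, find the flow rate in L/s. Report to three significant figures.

Q ≈ 30.3 L/s

Swamee-Jain (Type II): Q = -0.965·√(gD⁵h_f/L)·ln[ε/(3.7D) + √(3.17ν²L/(gD³h_f))]
√(gD⁵h_f/L) = √(9.81·0.105⁵·145/615) = 0.005433
ε/(3.7D) = 0.00309; √(3.17ν²L/(gD³h_f)) = 2.71×10^-5
Q = -0.965·0.005433·ln(0.003116) = 0.03026 m³/s
Check: V = 3.49 m/s, Re = 4.66×10^5, f = 0.03988, h_f = 145 m ≈ 145 m ✓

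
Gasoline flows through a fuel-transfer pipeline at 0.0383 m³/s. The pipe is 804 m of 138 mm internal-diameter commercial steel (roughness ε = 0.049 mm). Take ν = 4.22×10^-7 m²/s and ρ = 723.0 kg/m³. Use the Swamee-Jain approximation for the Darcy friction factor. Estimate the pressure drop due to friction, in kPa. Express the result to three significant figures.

Δp ≈ 226 kPa

V = 4Q/(πD²) = 4·0.0383/(π·0.138²) = 2.561 m/s
Re = VD/ν = 2.561·0.138/4.22×10^-7 = 8.37×10^5 → turbulent
ε/D = 0.049/138 = 3.55×10^-4
Swamee-Jain: f = 0.01635
h_f = f(L/D)V²/(2g) = 0.01635·(804/0.138)·2.561²/(2·9.81) = 31.82 m
Δp = ρg·h_f = 723.0·9.81·31.82 = 225.7 kPa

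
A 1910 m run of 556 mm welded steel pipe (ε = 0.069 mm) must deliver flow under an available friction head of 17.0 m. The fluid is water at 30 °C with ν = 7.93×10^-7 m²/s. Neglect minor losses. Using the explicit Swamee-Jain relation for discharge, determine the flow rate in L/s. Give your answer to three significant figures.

Swamee-Jain (Type II): Q = -0.965·√(gD⁵h_f/L)·ln[ε/(3.7D) + √(3.17ν²L/(gD³h_f))]
√(gD⁵h_f/L) = √(9.81·0.556⁵·17.0/1910) = 0.06811
ε/(3.7D) = 3.35×10^-5; √(3.17ν²L/(gD³h_f)) = 1.15×10^-5
Q = -0.965·0.06811·ln(4.507×10^-5) = 0.6578 m³/s
Check: V = 2.71 m/s, Re = 1.90×10^6, f = 0.01331, h_f = 17.1 m ≈ 17.0 m ✓

Q ≈ 658 L/s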